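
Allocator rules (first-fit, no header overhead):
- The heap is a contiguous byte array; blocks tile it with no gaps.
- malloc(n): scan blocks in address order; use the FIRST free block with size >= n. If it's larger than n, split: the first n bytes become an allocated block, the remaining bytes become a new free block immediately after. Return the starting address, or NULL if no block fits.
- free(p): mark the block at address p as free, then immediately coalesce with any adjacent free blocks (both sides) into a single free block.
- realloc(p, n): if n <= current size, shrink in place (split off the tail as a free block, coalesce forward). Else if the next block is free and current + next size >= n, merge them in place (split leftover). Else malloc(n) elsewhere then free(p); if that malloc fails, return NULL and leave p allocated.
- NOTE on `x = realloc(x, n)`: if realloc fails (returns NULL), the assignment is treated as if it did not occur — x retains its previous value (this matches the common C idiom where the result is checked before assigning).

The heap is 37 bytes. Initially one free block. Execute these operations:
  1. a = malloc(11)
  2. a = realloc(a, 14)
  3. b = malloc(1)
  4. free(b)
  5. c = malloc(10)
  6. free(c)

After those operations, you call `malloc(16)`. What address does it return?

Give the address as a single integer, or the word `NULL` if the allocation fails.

Answer: 14

Derivation:
Op 1: a = malloc(11) -> a = 0; heap: [0-10 ALLOC][11-36 FREE]
Op 2: a = realloc(a, 14) -> a = 0; heap: [0-13 ALLOC][14-36 FREE]
Op 3: b = malloc(1) -> b = 14; heap: [0-13 ALLOC][14-14 ALLOC][15-36 FREE]
Op 4: free(b) -> (freed b); heap: [0-13 ALLOC][14-36 FREE]
Op 5: c = malloc(10) -> c = 14; heap: [0-13 ALLOC][14-23 ALLOC][24-36 FREE]
Op 6: free(c) -> (freed c); heap: [0-13 ALLOC][14-36 FREE]
malloc(16): first-fit scan over [0-13 ALLOC][14-36 FREE] -> 14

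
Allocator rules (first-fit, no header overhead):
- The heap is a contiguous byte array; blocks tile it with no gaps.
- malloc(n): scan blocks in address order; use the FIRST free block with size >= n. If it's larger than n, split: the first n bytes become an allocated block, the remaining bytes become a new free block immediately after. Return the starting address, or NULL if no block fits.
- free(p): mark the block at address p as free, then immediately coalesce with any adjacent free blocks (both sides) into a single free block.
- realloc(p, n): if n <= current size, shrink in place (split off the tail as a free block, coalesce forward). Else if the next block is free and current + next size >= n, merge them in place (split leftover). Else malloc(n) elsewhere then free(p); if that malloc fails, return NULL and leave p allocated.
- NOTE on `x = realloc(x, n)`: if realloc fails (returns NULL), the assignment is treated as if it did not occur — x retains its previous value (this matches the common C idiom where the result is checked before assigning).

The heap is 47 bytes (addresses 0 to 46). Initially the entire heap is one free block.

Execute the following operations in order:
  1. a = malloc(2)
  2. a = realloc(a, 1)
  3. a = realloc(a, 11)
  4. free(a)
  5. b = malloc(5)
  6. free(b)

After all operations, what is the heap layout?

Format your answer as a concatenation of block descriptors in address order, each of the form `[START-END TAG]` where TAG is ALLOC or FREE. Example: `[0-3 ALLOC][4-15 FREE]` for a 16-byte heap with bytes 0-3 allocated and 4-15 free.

Answer: [0-46 FREE]

Derivation:
Op 1: a = malloc(2) -> a = 0; heap: [0-1 ALLOC][2-46 FREE]
Op 2: a = realloc(a, 1) -> a = 0; heap: [0-0 ALLOC][1-46 FREE]
Op 3: a = realloc(a, 11) -> a = 0; heap: [0-10 ALLOC][11-46 FREE]
Op 4: free(a) -> (freed a); heap: [0-46 FREE]
Op 5: b = malloc(5) -> b = 0; heap: [0-4 ALLOC][5-46 FREE]
Op 6: free(b) -> (freed b); heap: [0-46 FREE]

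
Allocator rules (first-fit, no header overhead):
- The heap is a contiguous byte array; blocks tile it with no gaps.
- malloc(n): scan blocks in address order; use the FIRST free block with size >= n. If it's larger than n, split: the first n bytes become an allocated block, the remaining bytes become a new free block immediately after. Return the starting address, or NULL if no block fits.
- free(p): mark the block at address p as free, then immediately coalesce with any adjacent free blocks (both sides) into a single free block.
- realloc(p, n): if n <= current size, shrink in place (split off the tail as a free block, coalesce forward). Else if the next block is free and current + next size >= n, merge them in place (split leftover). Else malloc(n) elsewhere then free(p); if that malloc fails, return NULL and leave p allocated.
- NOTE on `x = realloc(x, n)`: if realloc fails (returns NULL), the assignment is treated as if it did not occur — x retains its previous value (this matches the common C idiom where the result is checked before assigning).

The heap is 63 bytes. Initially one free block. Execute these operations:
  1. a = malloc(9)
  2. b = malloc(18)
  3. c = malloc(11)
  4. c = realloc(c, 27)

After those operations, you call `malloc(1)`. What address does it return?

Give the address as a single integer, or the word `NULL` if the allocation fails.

Answer: 54

Derivation:
Op 1: a = malloc(9) -> a = 0; heap: [0-8 ALLOC][9-62 FREE]
Op 2: b = malloc(18) -> b = 9; heap: [0-8 ALLOC][9-26 ALLOC][27-62 FREE]
Op 3: c = malloc(11) -> c = 27; heap: [0-8 ALLOC][9-26 ALLOC][27-37 ALLOC][38-62 FREE]
Op 4: c = realloc(c, 27) -> c = 27; heap: [0-8 ALLOC][9-26 ALLOC][27-53 ALLOC][54-62 FREE]
malloc(1): first-fit scan over [0-8 ALLOC][9-26 ALLOC][27-53 ALLOC][54-62 FREE] -> 54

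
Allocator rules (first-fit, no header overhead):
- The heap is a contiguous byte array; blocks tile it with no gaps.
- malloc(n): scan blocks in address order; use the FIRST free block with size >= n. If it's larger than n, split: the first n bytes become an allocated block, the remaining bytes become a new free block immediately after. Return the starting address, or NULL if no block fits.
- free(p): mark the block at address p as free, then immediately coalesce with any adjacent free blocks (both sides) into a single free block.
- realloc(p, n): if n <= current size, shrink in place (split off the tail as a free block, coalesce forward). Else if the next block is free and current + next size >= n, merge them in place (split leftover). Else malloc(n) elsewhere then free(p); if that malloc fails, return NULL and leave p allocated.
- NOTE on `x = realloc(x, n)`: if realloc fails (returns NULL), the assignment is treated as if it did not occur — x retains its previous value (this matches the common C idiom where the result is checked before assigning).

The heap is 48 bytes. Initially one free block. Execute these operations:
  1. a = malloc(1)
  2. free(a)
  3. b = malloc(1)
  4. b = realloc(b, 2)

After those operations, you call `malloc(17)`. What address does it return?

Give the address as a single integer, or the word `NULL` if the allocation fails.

Answer: 2

Derivation:
Op 1: a = malloc(1) -> a = 0; heap: [0-0 ALLOC][1-47 FREE]
Op 2: free(a) -> (freed a); heap: [0-47 FREE]
Op 3: b = malloc(1) -> b = 0; heap: [0-0 ALLOC][1-47 FREE]
Op 4: b = realloc(b, 2) -> b = 0; heap: [0-1 ALLOC][2-47 FREE]
malloc(17): first-fit scan over [0-1 ALLOC][2-47 FREE] -> 2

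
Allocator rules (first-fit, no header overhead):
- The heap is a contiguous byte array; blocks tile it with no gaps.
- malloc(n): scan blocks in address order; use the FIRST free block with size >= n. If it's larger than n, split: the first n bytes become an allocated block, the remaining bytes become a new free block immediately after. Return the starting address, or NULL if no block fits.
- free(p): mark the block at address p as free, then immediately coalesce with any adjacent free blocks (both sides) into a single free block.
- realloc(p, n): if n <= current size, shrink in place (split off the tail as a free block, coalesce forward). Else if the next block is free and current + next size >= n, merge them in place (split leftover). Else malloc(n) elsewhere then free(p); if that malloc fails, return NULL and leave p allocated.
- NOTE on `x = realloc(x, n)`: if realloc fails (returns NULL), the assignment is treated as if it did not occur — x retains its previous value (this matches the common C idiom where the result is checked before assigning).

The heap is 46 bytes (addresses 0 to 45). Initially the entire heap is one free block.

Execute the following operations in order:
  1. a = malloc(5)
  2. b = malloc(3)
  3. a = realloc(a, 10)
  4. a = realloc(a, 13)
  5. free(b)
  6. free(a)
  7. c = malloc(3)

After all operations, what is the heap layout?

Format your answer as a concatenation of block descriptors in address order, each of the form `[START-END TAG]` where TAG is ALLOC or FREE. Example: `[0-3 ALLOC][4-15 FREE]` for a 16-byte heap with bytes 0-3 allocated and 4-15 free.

Op 1: a = malloc(5) -> a = 0; heap: [0-4 ALLOC][5-45 FREE]
Op 2: b = malloc(3) -> b = 5; heap: [0-4 ALLOC][5-7 ALLOC][8-45 FREE]
Op 3: a = realloc(a, 10) -> a = 8; heap: [0-4 FREE][5-7 ALLOC][8-17 ALLOC][18-45 FREE]
Op 4: a = realloc(a, 13) -> a = 8; heap: [0-4 FREE][5-7 ALLOC][8-20 ALLOC][21-45 FREE]
Op 5: free(b) -> (freed b); heap: [0-7 FREE][8-20 ALLOC][21-45 FREE]
Op 6: free(a) -> (freed a); heap: [0-45 FREE]
Op 7: c = malloc(3) -> c = 0; heap: [0-2 ALLOC][3-45 FREE]

Answer: [0-2 ALLOC][3-45 FREE]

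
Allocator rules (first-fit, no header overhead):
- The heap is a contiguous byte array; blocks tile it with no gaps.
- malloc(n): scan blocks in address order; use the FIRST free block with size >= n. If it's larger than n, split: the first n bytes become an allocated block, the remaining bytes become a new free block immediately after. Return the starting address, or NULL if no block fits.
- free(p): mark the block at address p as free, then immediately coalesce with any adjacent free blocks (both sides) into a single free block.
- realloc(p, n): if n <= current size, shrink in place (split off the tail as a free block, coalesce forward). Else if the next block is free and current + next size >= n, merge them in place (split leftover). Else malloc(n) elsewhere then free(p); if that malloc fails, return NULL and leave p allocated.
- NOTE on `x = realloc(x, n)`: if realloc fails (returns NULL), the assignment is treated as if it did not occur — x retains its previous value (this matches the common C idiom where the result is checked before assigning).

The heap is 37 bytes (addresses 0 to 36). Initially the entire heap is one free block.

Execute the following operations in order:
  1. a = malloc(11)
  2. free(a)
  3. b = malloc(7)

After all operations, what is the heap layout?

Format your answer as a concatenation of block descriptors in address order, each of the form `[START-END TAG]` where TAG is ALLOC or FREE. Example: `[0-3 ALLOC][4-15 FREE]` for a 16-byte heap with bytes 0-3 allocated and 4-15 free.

Answer: [0-6 ALLOC][7-36 FREE]

Derivation:
Op 1: a = malloc(11) -> a = 0; heap: [0-10 ALLOC][11-36 FREE]
Op 2: free(a) -> (freed a); heap: [0-36 FREE]
Op 3: b = malloc(7) -> b = 0; heap: [0-6 ALLOC][7-36 FREE]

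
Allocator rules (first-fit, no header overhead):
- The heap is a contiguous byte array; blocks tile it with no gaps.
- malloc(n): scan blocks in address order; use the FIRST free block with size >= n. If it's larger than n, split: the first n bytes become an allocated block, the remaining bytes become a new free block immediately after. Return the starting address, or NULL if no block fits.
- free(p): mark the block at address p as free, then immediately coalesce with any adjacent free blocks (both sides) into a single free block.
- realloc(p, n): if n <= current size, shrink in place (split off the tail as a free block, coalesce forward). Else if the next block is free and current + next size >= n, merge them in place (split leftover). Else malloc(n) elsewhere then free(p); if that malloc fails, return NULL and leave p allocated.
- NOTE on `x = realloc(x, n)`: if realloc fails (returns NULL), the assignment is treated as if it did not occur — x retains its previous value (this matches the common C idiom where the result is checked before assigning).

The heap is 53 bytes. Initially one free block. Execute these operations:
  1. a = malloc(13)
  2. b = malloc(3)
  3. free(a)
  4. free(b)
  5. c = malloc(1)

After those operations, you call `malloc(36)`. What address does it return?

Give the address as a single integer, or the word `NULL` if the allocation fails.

Op 1: a = malloc(13) -> a = 0; heap: [0-12 ALLOC][13-52 FREE]
Op 2: b = malloc(3) -> b = 13; heap: [0-12 ALLOC][13-15 ALLOC][16-52 FREE]
Op 3: free(a) -> (freed a); heap: [0-12 FREE][13-15 ALLOC][16-52 FREE]
Op 4: free(b) -> (freed b); heap: [0-52 FREE]
Op 5: c = malloc(1) -> c = 0; heap: [0-0 ALLOC][1-52 FREE]
malloc(36): first-fit scan over [0-0 ALLOC][1-52 FREE] -> 1

Answer: 1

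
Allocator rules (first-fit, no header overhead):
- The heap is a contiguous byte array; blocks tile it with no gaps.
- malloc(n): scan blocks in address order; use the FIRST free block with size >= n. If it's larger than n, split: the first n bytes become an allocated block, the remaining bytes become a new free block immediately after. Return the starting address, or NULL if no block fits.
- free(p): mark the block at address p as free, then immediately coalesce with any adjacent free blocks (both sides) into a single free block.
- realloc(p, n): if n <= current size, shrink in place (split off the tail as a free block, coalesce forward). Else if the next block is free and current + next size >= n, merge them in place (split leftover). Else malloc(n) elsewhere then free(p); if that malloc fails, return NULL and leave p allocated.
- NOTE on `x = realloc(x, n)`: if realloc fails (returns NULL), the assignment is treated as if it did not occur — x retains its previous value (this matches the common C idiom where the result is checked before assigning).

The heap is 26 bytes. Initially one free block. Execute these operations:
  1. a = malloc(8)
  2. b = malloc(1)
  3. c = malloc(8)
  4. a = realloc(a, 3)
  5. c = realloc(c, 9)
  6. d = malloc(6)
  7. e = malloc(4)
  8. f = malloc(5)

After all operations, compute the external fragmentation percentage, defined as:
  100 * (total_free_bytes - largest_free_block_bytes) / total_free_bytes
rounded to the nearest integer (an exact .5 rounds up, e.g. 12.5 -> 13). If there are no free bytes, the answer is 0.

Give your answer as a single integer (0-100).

Answer: 33

Derivation:
Op 1: a = malloc(8) -> a = 0; heap: [0-7 ALLOC][8-25 FREE]
Op 2: b = malloc(1) -> b = 8; heap: [0-7 ALLOC][8-8 ALLOC][9-25 FREE]
Op 3: c = malloc(8) -> c = 9; heap: [0-7 ALLOC][8-8 ALLOC][9-16 ALLOC][17-25 FREE]
Op 4: a = realloc(a, 3) -> a = 0; heap: [0-2 ALLOC][3-7 FREE][8-8 ALLOC][9-16 ALLOC][17-25 FREE]
Op 5: c = realloc(c, 9) -> c = 9; heap: [0-2 ALLOC][3-7 FREE][8-8 ALLOC][9-17 ALLOC][18-25 FREE]
Op 6: d = malloc(6) -> d = 18; heap: [0-2 ALLOC][3-7 FREE][8-8 ALLOC][9-17 ALLOC][18-23 ALLOC][24-25 FREE]
Op 7: e = malloc(4) -> e = 3; heap: [0-2 ALLOC][3-6 ALLOC][7-7 FREE][8-8 ALLOC][9-17 ALLOC][18-23 ALLOC][24-25 FREE]
Op 8: f = malloc(5) -> f = NULL; heap: [0-2 ALLOC][3-6 ALLOC][7-7 FREE][8-8 ALLOC][9-17 ALLOC][18-23 ALLOC][24-25 FREE]
Free blocks: [1 2] total_free=3 largest=2 -> 100*(3-2)/3 = 100/3 ≈ 33.333 -> rounds to 33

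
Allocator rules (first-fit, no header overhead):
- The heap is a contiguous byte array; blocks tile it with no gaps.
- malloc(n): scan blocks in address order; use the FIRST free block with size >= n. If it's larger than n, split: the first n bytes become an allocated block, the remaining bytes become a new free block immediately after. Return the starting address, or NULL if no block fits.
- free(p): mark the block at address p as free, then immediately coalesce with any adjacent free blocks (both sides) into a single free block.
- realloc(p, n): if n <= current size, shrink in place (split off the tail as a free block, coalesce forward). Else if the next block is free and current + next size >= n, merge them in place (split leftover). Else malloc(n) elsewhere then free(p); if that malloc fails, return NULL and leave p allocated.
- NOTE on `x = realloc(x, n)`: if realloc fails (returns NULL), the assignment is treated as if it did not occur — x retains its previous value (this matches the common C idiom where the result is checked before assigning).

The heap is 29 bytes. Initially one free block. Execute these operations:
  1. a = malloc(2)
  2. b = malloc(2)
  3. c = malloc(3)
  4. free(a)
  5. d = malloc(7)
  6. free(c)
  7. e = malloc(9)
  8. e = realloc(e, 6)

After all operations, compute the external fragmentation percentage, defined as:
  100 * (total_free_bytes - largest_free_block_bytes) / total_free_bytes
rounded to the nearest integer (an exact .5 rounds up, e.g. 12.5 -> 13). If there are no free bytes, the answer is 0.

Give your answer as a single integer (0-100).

Op 1: a = malloc(2) -> a = 0; heap: [0-1 ALLOC][2-28 FREE]
Op 2: b = malloc(2) -> b = 2; heap: [0-1 ALLOC][2-3 ALLOC][4-28 FREE]
Op 3: c = malloc(3) -> c = 4; heap: [0-1 ALLOC][2-3 ALLOC][4-6 ALLOC][7-28 FREE]
Op 4: free(a) -> (freed a); heap: [0-1 FREE][2-3 ALLOC][4-6 ALLOC][7-28 FREE]
Op 5: d = malloc(7) -> d = 7; heap: [0-1 FREE][2-3 ALLOC][4-6 ALLOC][7-13 ALLOC][14-28 FREE]
Op 6: free(c) -> (freed c); heap: [0-1 FREE][2-3 ALLOC][4-6 FREE][7-13 ALLOC][14-28 FREE]
Op 7: e = malloc(9) -> e = 14; heap: [0-1 FREE][2-3 ALLOC][4-6 FREE][7-13 ALLOC][14-22 ALLOC][23-28 FREE]
Op 8: e = realloc(e, 6) -> e = 14; heap: [0-1 FREE][2-3 ALLOC][4-6 FREE][7-13 ALLOC][14-19 ALLOC][20-28 FREE]
Free blocks: [2 3 9] total_free=14 largest=9 -> 100*(14-9)/14 = 500/14 ≈ 35.714 -> rounds to 36

Answer: 36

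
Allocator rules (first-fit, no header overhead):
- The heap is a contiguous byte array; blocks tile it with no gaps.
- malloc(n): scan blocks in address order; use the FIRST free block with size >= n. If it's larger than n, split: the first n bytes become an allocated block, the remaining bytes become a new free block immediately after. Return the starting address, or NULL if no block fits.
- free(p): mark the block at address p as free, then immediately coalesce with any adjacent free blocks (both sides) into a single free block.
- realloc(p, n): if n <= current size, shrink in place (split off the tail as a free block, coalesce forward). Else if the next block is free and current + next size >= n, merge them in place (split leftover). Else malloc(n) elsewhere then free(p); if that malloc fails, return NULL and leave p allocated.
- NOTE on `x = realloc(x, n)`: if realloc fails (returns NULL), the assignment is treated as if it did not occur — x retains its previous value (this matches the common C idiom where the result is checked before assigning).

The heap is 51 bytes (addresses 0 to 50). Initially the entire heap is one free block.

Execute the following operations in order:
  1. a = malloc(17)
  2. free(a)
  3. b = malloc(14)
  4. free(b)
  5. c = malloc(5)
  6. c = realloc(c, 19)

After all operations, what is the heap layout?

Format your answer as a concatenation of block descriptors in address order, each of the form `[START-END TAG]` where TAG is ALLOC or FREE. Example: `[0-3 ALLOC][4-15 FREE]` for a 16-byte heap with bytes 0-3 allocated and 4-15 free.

Answer: [0-18 ALLOC][19-50 FREE]

Derivation:
Op 1: a = malloc(17) -> a = 0; heap: [0-16 ALLOC][17-50 FREE]
Op 2: free(a) -> (freed a); heap: [0-50 FREE]
Op 3: b = malloc(14) -> b = 0; heap: [0-13 ALLOC][14-50 FREE]
Op 4: free(b) -> (freed b); heap: [0-50 FREE]
Op 5: c = malloc(5) -> c = 0; heap: [0-4 ALLOC][5-50 FREE]
Op 6: c = realloc(c, 19) -> c = 0; heap: [0-18 ALLOC][19-50 FREE]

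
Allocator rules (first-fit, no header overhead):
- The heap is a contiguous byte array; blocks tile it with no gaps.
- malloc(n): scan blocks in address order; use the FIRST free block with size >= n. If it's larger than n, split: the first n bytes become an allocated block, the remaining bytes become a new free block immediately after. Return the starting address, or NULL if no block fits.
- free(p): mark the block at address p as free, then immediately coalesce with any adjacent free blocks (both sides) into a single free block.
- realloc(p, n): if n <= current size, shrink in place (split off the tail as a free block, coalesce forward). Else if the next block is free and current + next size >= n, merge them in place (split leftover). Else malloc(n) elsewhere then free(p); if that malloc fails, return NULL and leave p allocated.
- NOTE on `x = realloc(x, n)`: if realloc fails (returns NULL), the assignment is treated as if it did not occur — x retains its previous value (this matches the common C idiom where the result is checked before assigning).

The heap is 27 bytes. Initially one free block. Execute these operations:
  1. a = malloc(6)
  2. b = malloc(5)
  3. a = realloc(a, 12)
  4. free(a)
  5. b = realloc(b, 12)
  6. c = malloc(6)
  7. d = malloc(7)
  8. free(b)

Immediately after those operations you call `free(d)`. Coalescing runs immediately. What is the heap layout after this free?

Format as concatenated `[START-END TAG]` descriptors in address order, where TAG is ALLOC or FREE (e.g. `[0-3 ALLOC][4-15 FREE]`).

Answer: [0-5 ALLOC][6-26 FREE]

Derivation:
Op 1: a = malloc(6) -> a = 0; heap: [0-5 ALLOC][6-26 FREE]
Op 2: b = malloc(5) -> b = 6; heap: [0-5 ALLOC][6-10 ALLOC][11-26 FREE]
Op 3: a = realloc(a, 12) -> a = 11; heap: [0-5 FREE][6-10 ALLOC][11-22 ALLOC][23-26 FREE]
Op 4: free(a) -> (freed a); heap: [0-5 FREE][6-10 ALLOC][11-26 FREE]
Op 5: b = realloc(b, 12) -> b = 6; heap: [0-5 FREE][6-17 ALLOC][18-26 FREE]
Op 6: c = malloc(6) -> c = 0; heap: [0-5 ALLOC][6-17 ALLOC][18-26 FREE]
Op 7: d = malloc(7) -> d = 18; heap: [0-5 ALLOC][6-17 ALLOC][18-24 ALLOC][25-26 FREE]
Op 8: free(b) -> (freed b); heap: [0-5 ALLOC][6-17 FREE][18-24 ALLOC][25-26 FREE]
free(d): d = 18 -> block [18-24 ALLOC]; mark free, coalesce with adjacent free neighbors -> [0-5 ALLOC][6-26 FREE]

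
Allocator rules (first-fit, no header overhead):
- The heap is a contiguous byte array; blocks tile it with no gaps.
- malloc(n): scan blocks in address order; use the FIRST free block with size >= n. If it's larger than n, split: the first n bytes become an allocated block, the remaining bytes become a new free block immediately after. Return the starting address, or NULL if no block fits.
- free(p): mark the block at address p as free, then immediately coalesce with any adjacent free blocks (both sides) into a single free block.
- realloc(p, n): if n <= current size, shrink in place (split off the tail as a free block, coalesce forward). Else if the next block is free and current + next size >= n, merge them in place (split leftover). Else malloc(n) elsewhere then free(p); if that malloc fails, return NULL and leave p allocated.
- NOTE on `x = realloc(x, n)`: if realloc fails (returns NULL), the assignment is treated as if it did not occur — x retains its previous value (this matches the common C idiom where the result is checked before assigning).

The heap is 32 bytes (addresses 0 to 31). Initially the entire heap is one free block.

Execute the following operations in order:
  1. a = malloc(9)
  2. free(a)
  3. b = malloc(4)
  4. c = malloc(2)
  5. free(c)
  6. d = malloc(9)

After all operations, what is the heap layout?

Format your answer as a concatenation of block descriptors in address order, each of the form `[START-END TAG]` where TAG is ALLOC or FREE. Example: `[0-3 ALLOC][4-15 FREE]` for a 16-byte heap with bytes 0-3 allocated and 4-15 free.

Op 1: a = malloc(9) -> a = 0; heap: [0-8 ALLOC][9-31 FREE]
Op 2: free(a) -> (freed a); heap: [0-31 FREE]
Op 3: b = malloc(4) -> b = 0; heap: [0-3 ALLOC][4-31 FREE]
Op 4: c = malloc(2) -> c = 4; heap: [0-3 ALLOC][4-5 ALLOC][6-31 FREE]
Op 5: free(c) -> (freed c); heap: [0-3 ALLOC][4-31 FREE]
Op 6: d = malloc(9) -> d = 4; heap: [0-3 ALLOC][4-12 ALLOC][13-31 FREE]

Answer: [0-3 ALLOC][4-12 ALLOC][13-31 FREE]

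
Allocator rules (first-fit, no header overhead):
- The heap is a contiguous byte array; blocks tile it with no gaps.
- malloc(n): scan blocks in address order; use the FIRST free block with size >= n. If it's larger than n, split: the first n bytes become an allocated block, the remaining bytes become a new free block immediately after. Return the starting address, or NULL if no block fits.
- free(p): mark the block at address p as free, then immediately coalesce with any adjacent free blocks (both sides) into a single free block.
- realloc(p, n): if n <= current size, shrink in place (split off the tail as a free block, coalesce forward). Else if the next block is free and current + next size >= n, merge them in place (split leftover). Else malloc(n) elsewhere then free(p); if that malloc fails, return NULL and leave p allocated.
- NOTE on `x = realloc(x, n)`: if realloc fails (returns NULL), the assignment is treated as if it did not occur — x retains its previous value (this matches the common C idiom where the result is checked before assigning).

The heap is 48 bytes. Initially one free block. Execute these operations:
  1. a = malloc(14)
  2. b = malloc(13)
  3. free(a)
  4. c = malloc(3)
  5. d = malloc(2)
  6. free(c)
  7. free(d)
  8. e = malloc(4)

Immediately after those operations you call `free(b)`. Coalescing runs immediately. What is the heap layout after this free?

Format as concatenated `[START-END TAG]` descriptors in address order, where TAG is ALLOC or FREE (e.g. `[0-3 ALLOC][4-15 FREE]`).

Answer: [0-3 ALLOC][4-47 FREE]

Derivation:
Op 1: a = malloc(14) -> a = 0; heap: [0-13 ALLOC][14-47 FREE]
Op 2: b = malloc(13) -> b = 14; heap: [0-13 ALLOC][14-26 ALLOC][27-47 FREE]
Op 3: free(a) -> (freed a); heap: [0-13 FREE][14-26 ALLOC][27-47 FREE]
Op 4: c = malloc(3) -> c = 0; heap: [0-2 ALLOC][3-13 FREE][14-26 ALLOC][27-47 FREE]
Op 5: d = malloc(2) -> d = 3; heap: [0-2 ALLOC][3-4 ALLOC][5-13 FREE][14-26 ALLOC][27-47 FREE]
Op 6: free(c) -> (freed c); heap: [0-2 FREE][3-4 ALLOC][5-13 FREE][14-26 ALLOC][27-47 FREE]
Op 7: free(d) -> (freed d); heap: [0-13 FREE][14-26 ALLOC][27-47 FREE]
Op 8: e = malloc(4) -> e = 0; heap: [0-3 ALLOC][4-13 FREE][14-26 ALLOC][27-47 FREE]
free(b): b = 14 -> block [14-26 ALLOC]; mark free, coalesce with adjacent free neighbors -> [0-3 ALLOC][4-47 FREE]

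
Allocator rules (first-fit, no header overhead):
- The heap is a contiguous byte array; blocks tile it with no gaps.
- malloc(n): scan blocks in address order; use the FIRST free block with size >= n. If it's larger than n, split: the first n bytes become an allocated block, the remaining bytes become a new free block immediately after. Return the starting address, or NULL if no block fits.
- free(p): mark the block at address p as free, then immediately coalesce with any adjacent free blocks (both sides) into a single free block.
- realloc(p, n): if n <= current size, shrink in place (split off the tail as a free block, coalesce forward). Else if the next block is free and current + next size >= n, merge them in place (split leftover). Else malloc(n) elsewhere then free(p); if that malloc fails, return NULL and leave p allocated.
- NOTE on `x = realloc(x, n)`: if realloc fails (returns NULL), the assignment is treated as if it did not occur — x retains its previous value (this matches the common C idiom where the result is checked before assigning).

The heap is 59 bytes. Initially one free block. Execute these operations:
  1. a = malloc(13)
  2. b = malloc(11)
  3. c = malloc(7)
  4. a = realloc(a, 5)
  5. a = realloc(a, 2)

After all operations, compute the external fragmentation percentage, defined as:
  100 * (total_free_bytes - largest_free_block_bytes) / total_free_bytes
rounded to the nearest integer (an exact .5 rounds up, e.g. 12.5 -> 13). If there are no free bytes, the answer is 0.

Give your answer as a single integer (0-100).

Op 1: a = malloc(13) -> a = 0; heap: [0-12 ALLOC][13-58 FREE]
Op 2: b = malloc(11) -> b = 13; heap: [0-12 ALLOC][13-23 ALLOC][24-58 FREE]
Op 3: c = malloc(7) -> c = 24; heap: [0-12 ALLOC][13-23 ALLOC][24-30 ALLOC][31-58 FREE]
Op 4: a = realloc(a, 5) -> a = 0; heap: [0-4 ALLOC][5-12 FREE][13-23 ALLOC][24-30 ALLOC][31-58 FREE]
Op 5: a = realloc(a, 2) -> a = 0; heap: [0-1 ALLOC][2-12 FREE][13-23 ALLOC][24-30 ALLOC][31-58 FREE]
Free blocks: [11 28] total_free=39 largest=28 -> 100*(39-28)/39 = 1100/39 ≈ 28.205 -> rounds to 28

Answer: 28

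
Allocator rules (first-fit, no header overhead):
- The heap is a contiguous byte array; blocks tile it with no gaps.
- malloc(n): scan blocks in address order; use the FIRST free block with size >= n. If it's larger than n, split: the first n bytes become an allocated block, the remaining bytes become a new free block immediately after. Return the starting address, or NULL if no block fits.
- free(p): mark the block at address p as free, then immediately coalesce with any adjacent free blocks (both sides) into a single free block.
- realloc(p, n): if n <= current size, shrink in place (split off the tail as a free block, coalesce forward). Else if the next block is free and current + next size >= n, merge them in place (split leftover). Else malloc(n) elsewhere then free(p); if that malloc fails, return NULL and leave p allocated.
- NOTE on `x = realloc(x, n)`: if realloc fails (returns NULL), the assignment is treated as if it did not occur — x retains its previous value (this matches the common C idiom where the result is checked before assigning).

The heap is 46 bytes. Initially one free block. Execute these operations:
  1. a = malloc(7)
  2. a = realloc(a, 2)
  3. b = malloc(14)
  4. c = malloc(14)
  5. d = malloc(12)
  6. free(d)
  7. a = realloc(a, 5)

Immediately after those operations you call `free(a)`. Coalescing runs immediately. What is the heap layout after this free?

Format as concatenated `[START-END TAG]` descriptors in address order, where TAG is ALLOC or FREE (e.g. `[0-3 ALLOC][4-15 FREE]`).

Op 1: a = malloc(7) -> a = 0; heap: [0-6 ALLOC][7-45 FREE]
Op 2: a = realloc(a, 2) -> a = 0; heap: [0-1 ALLOC][2-45 FREE]
Op 3: b = malloc(14) -> b = 2; heap: [0-1 ALLOC][2-15 ALLOC][16-45 FREE]
Op 4: c = malloc(14) -> c = 16; heap: [0-1 ALLOC][2-15 ALLOC][16-29 ALLOC][30-45 FREE]
Op 5: d = malloc(12) -> d = 30; heap: [0-1 ALLOC][2-15 ALLOC][16-29 ALLOC][30-41 ALLOC][42-45 FREE]
Op 6: free(d) -> (freed d); heap: [0-1 ALLOC][2-15 ALLOC][16-29 ALLOC][30-45 FREE]
Op 7: a = realloc(a, 5) -> a = 30; heap: [0-1 FREE][2-15 ALLOC][16-29 ALLOC][30-34 ALLOC][35-45 FREE]
free(a): a = 30 -> block [30-34 ALLOC]; mark free, coalesce with adjacent free neighbors -> [0-1 FREE][2-15 ALLOC][16-29 ALLOC][30-45 FREE]

Answer: [0-1 FREE][2-15 ALLOC][16-29 ALLOC][30-45 FREE]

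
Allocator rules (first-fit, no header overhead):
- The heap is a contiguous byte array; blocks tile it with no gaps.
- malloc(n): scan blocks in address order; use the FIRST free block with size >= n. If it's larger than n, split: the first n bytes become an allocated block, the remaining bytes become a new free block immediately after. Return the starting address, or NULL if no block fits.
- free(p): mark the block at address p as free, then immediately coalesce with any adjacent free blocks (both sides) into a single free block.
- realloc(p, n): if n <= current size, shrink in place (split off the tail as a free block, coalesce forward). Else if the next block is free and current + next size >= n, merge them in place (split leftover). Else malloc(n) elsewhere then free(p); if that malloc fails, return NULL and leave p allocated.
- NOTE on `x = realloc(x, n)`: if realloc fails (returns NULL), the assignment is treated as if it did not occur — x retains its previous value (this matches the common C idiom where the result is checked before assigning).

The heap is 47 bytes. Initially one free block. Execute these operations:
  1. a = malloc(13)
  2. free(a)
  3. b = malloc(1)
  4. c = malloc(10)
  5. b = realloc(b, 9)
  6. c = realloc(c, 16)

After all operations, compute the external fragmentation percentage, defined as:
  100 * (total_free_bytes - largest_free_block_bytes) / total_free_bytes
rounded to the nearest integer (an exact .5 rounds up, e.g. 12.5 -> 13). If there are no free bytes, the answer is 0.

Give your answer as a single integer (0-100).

Op 1: a = malloc(13) -> a = 0; heap: [0-12 ALLOC][13-46 FREE]
Op 2: free(a) -> (freed a); heap: [0-46 FREE]
Op 3: b = malloc(1) -> b = 0; heap: [0-0 ALLOC][1-46 FREE]
Op 4: c = malloc(10) -> c = 1; heap: [0-0 ALLOC][1-10 ALLOC][11-46 FREE]
Op 5: b = realloc(b, 9) -> b = 11; heap: [0-0 FREE][1-10 ALLOC][11-19 ALLOC][20-46 FREE]
Op 6: c = realloc(c, 16) -> c = 20; heap: [0-10 FREE][11-19 ALLOC][20-35 ALLOC][36-46 FREE]
Free blocks: [11 11] total_free=22 largest=11 -> 100*(22-11)/22 = 1100/22 = 50

Answer: 50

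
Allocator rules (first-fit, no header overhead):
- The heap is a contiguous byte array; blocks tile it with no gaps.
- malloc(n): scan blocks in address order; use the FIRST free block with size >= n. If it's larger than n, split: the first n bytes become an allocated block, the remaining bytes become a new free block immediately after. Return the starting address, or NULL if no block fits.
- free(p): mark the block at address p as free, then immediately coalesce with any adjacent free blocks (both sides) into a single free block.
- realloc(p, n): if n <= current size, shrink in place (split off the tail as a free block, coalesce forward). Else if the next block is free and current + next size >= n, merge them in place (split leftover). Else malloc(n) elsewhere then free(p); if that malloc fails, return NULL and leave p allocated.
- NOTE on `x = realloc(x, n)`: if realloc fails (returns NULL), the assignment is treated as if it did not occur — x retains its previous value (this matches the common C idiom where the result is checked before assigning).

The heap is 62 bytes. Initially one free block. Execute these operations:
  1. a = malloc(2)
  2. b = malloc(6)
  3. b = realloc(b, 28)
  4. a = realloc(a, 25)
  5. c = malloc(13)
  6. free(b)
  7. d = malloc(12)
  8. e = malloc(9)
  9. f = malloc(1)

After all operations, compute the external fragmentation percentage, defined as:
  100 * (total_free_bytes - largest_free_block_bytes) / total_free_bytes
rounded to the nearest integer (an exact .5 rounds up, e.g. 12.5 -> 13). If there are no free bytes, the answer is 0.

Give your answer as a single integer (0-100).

Op 1: a = malloc(2) -> a = 0; heap: [0-1 ALLOC][2-61 FREE]
Op 2: b = malloc(6) -> b = 2; heap: [0-1 ALLOC][2-7 ALLOC][8-61 FREE]
Op 3: b = realloc(b, 28) -> b = 2; heap: [0-1 ALLOC][2-29 ALLOC][30-61 FREE]
Op 4: a = realloc(a, 25) -> a = 30; heap: [0-1 FREE][2-29 ALLOC][30-54 ALLOC][55-61 FREE]
Op 5: c = malloc(13) -> c = NULL; heap: [0-1 FREE][2-29 ALLOC][30-54 ALLOC][55-61 FREE]
Op 6: free(b) -> (freed b); heap: [0-29 FREE][30-54 ALLOC][55-61 FREE]
Op 7: d = malloc(12) -> d = 0; heap: [0-11 ALLOC][12-29 FREE][30-54 ALLOC][55-61 FREE]
Op 8: e = malloc(9) -> e = 12; heap: [0-11 ALLOC][12-20 ALLOC][21-29 FREE][30-54 ALLOC][55-61 FREE]
Op 9: f = malloc(1) -> f = 21; heap: [0-11 ALLOC][12-20 ALLOC][21-21 ALLOC][22-29 FREE][30-54 ALLOC][55-61 FREE]
Free blocks: [8 7] total_free=15 largest=8 -> 100*(15-8)/15 = 700/15 ≈ 46.667 -> rounds to 47

Answer: 47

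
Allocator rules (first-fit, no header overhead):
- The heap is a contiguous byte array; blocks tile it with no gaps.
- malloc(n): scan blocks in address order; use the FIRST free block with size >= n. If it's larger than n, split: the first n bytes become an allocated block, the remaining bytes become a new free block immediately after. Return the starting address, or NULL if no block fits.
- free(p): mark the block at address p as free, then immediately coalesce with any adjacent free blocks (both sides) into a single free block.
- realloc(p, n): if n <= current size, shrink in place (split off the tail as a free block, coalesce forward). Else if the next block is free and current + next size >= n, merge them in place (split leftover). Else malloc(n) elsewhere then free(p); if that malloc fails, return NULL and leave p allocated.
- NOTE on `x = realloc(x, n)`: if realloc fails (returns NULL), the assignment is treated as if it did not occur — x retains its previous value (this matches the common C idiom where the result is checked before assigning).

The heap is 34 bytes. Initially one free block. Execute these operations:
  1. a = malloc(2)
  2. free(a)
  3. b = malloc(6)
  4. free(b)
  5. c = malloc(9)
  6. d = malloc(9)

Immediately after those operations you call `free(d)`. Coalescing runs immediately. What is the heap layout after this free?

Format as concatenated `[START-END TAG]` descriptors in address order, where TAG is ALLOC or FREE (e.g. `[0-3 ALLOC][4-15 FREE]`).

Op 1: a = malloc(2) -> a = 0; heap: [0-1 ALLOC][2-33 FREE]
Op 2: free(a) -> (freed a); heap: [0-33 FREE]
Op 3: b = malloc(6) -> b = 0; heap: [0-5 ALLOC][6-33 FREE]
Op 4: free(b) -> (freed b); heap: [0-33 FREE]
Op 5: c = malloc(9) -> c = 0; heap: [0-8 ALLOC][9-33 FREE]
Op 6: d = malloc(9) -> d = 9; heap: [0-8 ALLOC][9-17 ALLOC][18-33 FREE]
free(d): d = 9 -> block [9-17 ALLOC]; mark free, coalesce with adjacent free neighbors -> [0-8 ALLOC][9-33 FREE]

Answer: [0-8 ALLOC][9-33 FREE]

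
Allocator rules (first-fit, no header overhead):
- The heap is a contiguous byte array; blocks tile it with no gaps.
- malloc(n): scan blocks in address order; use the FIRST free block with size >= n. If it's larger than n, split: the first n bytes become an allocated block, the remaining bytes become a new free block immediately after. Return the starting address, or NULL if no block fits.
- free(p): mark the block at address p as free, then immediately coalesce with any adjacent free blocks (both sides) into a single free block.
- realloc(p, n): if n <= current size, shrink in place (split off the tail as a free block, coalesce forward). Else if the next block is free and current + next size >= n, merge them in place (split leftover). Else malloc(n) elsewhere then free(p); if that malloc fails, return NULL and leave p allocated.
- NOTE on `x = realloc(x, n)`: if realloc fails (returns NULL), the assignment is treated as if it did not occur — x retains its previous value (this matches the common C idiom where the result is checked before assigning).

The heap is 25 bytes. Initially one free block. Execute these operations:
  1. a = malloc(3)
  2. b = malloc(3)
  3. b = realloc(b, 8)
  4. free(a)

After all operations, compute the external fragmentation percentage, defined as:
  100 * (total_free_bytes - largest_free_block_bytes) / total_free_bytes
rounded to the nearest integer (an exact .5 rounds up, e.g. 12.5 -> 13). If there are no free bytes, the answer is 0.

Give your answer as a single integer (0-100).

Op 1: a = malloc(3) -> a = 0; heap: [0-2 ALLOC][3-24 FREE]
Op 2: b = malloc(3) -> b = 3; heap: [0-2 ALLOC][3-5 ALLOC][6-24 FREE]
Op 3: b = realloc(b, 8) -> b = 3; heap: [0-2 ALLOC][3-10 ALLOC][11-24 FREE]
Op 4: free(a) -> (freed a); heap: [0-2 FREE][3-10 ALLOC][11-24 FREE]
Free blocks: [3 14] total_free=17 largest=14 -> 100*(17-14)/17 = 300/17 ≈ 17.647 -> rounds to 18

Answer: 18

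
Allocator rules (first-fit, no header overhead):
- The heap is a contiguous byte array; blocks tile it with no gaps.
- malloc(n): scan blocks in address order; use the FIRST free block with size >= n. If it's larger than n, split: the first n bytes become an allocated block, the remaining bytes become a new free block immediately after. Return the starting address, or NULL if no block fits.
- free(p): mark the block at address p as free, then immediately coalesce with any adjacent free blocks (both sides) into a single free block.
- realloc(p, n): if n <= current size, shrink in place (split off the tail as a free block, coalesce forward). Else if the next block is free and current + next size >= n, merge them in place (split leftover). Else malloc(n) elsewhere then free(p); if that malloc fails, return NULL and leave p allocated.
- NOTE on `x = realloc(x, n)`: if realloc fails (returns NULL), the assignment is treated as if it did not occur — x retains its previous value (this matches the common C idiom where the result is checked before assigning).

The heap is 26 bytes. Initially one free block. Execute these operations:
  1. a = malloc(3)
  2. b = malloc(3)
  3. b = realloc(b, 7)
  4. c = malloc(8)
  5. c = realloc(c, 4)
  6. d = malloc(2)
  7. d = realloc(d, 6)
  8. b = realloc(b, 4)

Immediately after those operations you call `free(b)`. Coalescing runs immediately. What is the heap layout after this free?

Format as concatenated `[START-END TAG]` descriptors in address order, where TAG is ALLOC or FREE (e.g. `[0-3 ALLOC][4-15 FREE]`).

Op 1: a = malloc(3) -> a = 0; heap: [0-2 ALLOC][3-25 FREE]
Op 2: b = malloc(3) -> b = 3; heap: [0-2 ALLOC][3-5 ALLOC][6-25 FREE]
Op 3: b = realloc(b, 7) -> b = 3; heap: [0-2 ALLOC][3-9 ALLOC][10-25 FREE]
Op 4: c = malloc(8) -> c = 10; heap: [0-2 ALLOC][3-9 ALLOC][10-17 ALLOC][18-25 FREE]
Op 5: c = realloc(c, 4) -> c = 10; heap: [0-2 ALLOC][3-9 ALLOC][10-13 ALLOC][14-25 FREE]
Op 6: d = malloc(2) -> d = 14; heap: [0-2 ALLOC][3-9 ALLOC][10-13 ALLOC][14-15 ALLOC][16-25 FREE]
Op 7: d = realloc(d, 6) -> d = 14; heap: [0-2 ALLOC][3-9 ALLOC][10-13 ALLOC][14-19 ALLOC][20-25 FREE]
Op 8: b = realloc(b, 4) -> b = 3; heap: [0-2 ALLOC][3-6 ALLOC][7-9 FREE][10-13 ALLOC][14-19 ALLOC][20-25 FREE]
free(b): b = 3 -> block [3-6 ALLOC]; mark free, coalesce with adjacent free neighbors -> [0-2 ALLOC][3-9 FREE][10-13 ALLOC][14-19 ALLOC][20-25 FREE]

Answer: [0-2 ALLOC][3-9 FREE][10-13 ALLOC][14-19 ALLOC][20-25 FREE]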